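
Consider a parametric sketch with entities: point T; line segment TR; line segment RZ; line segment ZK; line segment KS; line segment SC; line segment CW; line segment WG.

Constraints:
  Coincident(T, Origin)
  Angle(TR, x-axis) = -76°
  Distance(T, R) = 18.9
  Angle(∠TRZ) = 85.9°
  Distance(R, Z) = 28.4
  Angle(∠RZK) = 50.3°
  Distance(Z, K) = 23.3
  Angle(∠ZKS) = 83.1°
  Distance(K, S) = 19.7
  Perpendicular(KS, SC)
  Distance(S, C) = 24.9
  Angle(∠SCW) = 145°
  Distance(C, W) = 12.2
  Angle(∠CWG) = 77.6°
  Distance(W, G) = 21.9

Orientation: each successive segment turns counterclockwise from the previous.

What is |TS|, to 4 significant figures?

15.30

∠RZK = 50.3° gives ZK at 147.8° from the x-axis; with |ZK| = 23.3, K = (11.85, 2.901). ∠ZKS = 83.1° gives KS at -115.3° from the x-axis; with |KS| = 19.7, S = (3.432, -14.91). Then |TS| = |S − T| = 15.30.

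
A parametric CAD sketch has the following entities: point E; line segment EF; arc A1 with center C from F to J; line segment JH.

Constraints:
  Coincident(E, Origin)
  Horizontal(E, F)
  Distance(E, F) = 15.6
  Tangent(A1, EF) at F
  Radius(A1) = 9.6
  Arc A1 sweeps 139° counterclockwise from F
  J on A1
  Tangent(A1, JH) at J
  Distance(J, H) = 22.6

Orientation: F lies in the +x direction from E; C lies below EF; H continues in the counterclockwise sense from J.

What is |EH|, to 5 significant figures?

41.205

On A1, F sits at bearing 90° from C; a 139° counterclockwise sweep puts J at bearing 229°, so J = C + 9.6·(cos 229°, sin 229°) = (9.3018, -16.845). Since A1 is tangent to JH there, CJ ⟂ JH, so JH runs along (−sin 229°, cos 229°); with |JH| = 22.6, H = (26.358, -31.672). Then |EH| = |H − E| = 41.205.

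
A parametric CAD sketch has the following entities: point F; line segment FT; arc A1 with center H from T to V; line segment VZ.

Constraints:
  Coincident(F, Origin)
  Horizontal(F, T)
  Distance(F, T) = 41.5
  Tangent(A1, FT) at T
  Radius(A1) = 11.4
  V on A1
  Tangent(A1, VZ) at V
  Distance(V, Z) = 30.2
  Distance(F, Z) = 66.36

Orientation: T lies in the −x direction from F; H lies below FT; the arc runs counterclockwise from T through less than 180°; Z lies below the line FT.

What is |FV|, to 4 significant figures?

54.23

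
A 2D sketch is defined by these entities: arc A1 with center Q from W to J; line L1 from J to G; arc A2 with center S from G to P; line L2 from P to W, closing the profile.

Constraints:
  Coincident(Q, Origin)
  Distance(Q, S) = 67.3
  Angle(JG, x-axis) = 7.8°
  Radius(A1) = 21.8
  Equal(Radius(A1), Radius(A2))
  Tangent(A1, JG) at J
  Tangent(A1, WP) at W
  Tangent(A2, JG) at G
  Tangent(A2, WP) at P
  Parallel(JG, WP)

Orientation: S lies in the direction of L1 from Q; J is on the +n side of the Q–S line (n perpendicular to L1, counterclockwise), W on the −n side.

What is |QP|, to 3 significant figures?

70.7

The slot axis is L1's direction at 7.8°, so u = (cos 7.8°, sin 7.8°) = (0.991, 0.136) and n = (−sin 7.8°, cos 7.8°) = (-0.136, 0.991). Q is at the origin and S lies 67.3 along u from Q, so S = 67.3·u = (66.7, 9.13). Tangency of A1 to both parallel lines with radius 21.8 puts J and W at Q ± 21.8·n: J = (-2.96, 21.6), W = (2.96, -21.6). Equal radii place G and P the same way about S: G = S + 21.8·n = (63.7, 30.7), P = S − 21.8·n = (69.6, -12.5). Then |QP| = |P − Q| = 70.7.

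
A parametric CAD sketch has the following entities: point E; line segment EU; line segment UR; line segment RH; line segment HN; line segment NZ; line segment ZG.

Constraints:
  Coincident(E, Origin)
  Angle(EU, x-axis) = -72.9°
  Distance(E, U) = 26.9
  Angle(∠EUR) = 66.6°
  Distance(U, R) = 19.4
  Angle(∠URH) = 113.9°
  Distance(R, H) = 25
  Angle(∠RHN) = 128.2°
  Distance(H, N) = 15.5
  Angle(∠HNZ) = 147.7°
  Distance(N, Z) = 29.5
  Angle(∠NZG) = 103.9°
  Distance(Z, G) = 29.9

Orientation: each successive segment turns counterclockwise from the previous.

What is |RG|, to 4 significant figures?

52.52

E is at the origin; EU runs at -72.9° with length 26.9, so U = (7.910, -25.71). ∠EUR = 66.6° gives UR at 40.50° from the x-axis; with |UR| = 19.4, R = (22.66, -13.11). ∠URH = 113.9° gives RH at 106.6° from the x-axis; with |RH| = 25.0, H = (15.52, 10.85). ∠RHN = 128.2° gives HN at 158.4° from the x-axis; with |HN| = 15.5, N = (1.108, 16.55). ∠HNZ = 147.7° gives NZ at -169.3° from the x-axis; with |NZ| = 29.5, Z = (-27.88, 11.08). ∠NZG = 103.9° gives ZG at -93.20° from the x-axis; with |ZG| = 29.9, G = (-29.55, -18.78). Then |RG| = |G − R| = 52.52.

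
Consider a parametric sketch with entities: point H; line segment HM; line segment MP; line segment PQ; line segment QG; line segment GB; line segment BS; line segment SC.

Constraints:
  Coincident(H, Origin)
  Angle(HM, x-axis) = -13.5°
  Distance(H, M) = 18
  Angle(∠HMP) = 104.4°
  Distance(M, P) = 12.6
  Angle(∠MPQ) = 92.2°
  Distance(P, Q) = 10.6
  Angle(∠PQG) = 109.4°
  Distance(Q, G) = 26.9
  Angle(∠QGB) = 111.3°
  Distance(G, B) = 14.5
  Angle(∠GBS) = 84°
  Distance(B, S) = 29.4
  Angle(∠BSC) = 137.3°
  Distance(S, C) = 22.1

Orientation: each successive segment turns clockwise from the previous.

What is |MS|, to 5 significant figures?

7.9497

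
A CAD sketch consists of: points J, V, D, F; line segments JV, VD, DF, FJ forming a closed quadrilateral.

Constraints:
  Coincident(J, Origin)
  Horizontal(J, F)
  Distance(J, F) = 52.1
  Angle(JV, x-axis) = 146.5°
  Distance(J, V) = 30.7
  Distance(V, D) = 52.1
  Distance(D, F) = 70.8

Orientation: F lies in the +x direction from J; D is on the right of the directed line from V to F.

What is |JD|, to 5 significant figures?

34.595

Checks: |JF| = 52.10 ✓; |JV| = 30.70 ✓; |VD| = 52.10 ✓; |DF| = 70.80 ✓.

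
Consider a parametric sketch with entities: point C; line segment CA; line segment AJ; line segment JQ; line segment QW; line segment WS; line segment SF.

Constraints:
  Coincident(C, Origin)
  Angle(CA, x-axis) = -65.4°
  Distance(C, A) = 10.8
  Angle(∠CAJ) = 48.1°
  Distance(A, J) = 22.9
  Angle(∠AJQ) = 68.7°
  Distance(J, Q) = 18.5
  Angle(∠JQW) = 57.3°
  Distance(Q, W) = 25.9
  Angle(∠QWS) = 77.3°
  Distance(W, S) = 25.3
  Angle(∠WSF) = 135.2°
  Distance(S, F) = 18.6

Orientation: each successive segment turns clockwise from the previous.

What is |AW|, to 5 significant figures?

3.8383

C is at the origin; CA runs at -65.4° with length 10.8, so A = (4.4958, -9.8197). ∠CAJ = 48.1° gives AJ at 162.70° from the x-axis; with |AJ| = 22.9, J = (-17.368, -3.0099). ∠AJQ = 68.7° gives JQ at 51.400° from the x-axis; with |JQ| = 18.5, Q = (-5.8264, 11.448). ∠JQW = 57.3° gives QW at -71.300° from the x-axis; with |QW| = 25.9, W = (2.4775, -13.084). Then |AW| = |W − A| = 3.8383.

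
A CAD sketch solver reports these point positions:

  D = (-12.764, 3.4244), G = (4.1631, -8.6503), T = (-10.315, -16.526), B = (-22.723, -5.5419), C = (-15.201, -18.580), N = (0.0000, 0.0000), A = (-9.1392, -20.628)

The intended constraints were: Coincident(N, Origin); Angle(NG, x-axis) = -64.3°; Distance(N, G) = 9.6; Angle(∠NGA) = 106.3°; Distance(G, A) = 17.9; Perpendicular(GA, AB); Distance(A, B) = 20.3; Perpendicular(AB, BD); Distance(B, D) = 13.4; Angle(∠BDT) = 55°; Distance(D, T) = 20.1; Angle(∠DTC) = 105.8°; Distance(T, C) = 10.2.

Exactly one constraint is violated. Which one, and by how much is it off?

Distance(T, C) = 10.2 — off by 4.90.

N = (0.00, 0.00) ✓; NG at -64.30° ✓; |NG| = 9.600 ✓; ∠NGA = 106.3° ✓; |GA| = 17.90 ✓; ∠(GA, AB) = 90.00° ✓; |AB| = 20.30 ✓; ∠(AB, BD) = 90.00° ✓; |BD| = 13.40 ✓; ∠BDT = 55.00° ✓; |DT| = 20.10 ✓; ∠DTC = 105.8° ✓; |TC| = 5.300 ✗.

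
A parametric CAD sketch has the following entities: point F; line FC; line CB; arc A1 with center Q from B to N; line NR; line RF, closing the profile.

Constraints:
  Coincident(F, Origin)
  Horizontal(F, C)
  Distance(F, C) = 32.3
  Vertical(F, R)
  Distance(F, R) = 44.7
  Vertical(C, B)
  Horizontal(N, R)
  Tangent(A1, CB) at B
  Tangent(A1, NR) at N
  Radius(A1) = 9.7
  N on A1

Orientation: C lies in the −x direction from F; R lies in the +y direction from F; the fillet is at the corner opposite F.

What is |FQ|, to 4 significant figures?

41.66

F is at the origin; F and C share the same y with |FC| = 32.3 and C on the −x side, so C = (-32.30, 0.000). F and R share the same x with |FR| = 44.7 and R on the +y side, so R = (0.000, 44.70). The virtual corner opposite F is at (-32.30, 44.70). Since A1 is tangent to CB there, QB ⟂ CB and the tangent condition forces QN to be normal to NR, with radius 9.7, so the center Q sits 9.7 in from both sides at Q = (-22.60, 35.00). Then |FQ| = |Q − F| = 41.66.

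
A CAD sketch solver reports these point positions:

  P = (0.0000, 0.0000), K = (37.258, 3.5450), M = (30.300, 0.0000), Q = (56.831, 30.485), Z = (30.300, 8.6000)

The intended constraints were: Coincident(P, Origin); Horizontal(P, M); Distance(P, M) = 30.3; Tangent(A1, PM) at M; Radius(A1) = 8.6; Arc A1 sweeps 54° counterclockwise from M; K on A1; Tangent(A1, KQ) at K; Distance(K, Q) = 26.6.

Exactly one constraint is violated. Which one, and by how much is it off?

Distance(K, Q) = 26.6 — off by 6.70.

P = (0.00, 0.00) ✓; P.y = 0.00, M.y = 0.00 ✓; |PM| = 30.30 ✓; ∠(ZM, MP) = 90.00° ✓; |ZM| = 8.600 ✓; bearing(Z→K) − bearing(Z→M) = 54.00° ✓; |ZK| = 8.600 ✓; ∠(ZK, KQ) = 90.00° ✓; |KQ| = 33.30 ✗.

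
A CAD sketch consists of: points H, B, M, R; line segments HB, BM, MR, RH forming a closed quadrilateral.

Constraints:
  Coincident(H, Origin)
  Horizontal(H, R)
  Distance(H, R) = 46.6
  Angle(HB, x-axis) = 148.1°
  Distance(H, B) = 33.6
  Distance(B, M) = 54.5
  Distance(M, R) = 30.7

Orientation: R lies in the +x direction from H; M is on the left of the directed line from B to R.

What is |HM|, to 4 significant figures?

34.24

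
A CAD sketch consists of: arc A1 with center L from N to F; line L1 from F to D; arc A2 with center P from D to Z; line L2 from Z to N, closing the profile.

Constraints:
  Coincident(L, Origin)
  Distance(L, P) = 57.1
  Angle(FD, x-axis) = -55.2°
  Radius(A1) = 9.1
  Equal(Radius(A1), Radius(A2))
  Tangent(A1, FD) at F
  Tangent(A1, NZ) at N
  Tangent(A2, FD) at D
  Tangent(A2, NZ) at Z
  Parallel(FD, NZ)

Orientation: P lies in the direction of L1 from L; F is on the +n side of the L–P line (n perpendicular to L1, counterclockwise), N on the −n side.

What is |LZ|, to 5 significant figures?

57.821

The slot axis is L1's direction at -55.2°, so u = (cos -55.2°, sin -55.2°) = (0.57071, -0.82115) and n = (−sin -55.2°, cos -55.2°) = (0.82115, 0.57071). L is at the origin and P lies 57.1 along u from L, so P = 57.1·u = (32.588, -46.888). Tangency of A1 to both parallel lines with radius 9.1 puts F and N at L ± 9.1·n: F = (7.4725, 5.1935), N = (-7.4725, -5.1935). Equal radii place D and Z the same way about P: D = P + 9.1·n = (40.060, -41.694), Z = P − 9.1·n = (25.115, -52.081). Then |LZ| = |Z − L| = 57.821.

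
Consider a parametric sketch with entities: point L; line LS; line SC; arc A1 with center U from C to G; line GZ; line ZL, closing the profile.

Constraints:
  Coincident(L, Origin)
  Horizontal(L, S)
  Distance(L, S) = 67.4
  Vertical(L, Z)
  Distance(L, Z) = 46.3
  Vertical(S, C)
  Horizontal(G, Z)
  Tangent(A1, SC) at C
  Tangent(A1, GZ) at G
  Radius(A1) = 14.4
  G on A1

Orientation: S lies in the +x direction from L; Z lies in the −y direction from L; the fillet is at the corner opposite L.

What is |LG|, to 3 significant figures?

70.4

L is at the origin; LS is horizontal with |LS| = 67.4 and S on the +x side, so S = (67.4, 0.00). L and Z share the same x with |LZ| = 46.3 and Z on the −y side, so Z = (0.00, -46.3). The virtual corner opposite L is at (67.4, -46.3). Since A1 is tangent to SC there, UC ⟂ SC and A1 meets GZ tangentially, so UG is at right angles to GZ, with radius 14.4, so the center U sits 14.4 in from both sides at U = (53.0, -31.9). That places the tangent points at C = (67.4, -31.9) on SC and G = (53.0, -46.3) on GZ. Then |LG| = |G − L| = 70.4.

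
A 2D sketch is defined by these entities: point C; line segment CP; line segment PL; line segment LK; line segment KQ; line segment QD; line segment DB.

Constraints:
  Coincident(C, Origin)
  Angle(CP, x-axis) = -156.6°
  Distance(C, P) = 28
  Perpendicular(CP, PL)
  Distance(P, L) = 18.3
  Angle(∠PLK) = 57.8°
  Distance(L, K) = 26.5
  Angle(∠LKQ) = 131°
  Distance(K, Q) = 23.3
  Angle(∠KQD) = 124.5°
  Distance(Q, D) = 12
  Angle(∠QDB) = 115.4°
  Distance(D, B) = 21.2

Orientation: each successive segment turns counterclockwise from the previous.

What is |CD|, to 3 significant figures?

29.1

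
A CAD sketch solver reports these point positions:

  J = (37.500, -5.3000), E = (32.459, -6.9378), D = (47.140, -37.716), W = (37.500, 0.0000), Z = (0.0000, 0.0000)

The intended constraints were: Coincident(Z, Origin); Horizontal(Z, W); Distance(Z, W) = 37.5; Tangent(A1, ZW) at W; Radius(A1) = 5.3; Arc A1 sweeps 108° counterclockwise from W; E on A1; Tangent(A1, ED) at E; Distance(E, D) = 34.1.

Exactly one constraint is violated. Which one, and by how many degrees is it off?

Tangent(A1, ED) at E — off by 7.50°.

Z = (0.00, 0.00) ✓; Z.y = 0.00, W.y = 0.00 ✓; |ZW| = 37.50 ✓; ∠(JW, WZ) = 90.00° ✓; |JW| = 5.300 ✓; bearing(J→E) − bearing(J→W) = 108.0° ✓; |JE| = 5.300 ✓; ∠(JE, ED) = 82.50° ✗; |ED| = 34.10 ✓.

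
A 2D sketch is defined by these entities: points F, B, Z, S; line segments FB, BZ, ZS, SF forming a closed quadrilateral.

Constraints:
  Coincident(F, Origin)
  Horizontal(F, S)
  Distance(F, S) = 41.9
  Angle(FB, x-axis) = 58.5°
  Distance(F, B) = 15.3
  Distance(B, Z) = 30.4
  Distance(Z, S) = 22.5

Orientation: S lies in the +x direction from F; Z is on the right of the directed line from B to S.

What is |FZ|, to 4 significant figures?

26.95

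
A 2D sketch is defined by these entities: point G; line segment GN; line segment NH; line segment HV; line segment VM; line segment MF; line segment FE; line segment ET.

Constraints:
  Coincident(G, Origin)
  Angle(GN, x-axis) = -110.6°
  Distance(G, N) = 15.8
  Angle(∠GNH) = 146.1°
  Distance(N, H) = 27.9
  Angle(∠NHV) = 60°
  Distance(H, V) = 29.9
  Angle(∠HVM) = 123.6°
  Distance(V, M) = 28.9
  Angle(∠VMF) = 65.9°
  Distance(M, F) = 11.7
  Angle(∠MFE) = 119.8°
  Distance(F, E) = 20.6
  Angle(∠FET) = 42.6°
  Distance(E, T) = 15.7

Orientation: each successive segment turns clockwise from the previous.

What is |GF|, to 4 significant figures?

8.046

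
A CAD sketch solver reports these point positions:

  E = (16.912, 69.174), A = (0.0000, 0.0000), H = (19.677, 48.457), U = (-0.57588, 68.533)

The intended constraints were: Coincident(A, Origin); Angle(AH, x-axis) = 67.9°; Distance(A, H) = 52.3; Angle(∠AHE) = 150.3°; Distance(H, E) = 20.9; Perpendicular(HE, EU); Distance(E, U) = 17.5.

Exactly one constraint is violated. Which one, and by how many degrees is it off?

Perpendicular(HE, EU) — off by 5.50°.

A = (0.00, 0.00) ✓; AH at 67.90° ✓; |AH| = 52.30 ✓; ∠AHE = 150.3° ✓; |HE| = 20.90 ✓; ∠(HE, EU) = 84.50° ✗; |EU| = 17.50 ✓.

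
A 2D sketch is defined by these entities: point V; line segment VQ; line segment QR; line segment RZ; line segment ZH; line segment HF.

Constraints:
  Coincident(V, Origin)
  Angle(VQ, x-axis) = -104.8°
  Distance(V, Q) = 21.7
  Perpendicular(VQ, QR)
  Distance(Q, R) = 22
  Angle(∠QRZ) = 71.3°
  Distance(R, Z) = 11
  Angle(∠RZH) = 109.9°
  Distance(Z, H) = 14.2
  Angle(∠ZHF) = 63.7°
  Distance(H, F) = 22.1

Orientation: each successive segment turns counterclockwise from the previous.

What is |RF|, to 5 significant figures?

12.495

V is at the origin; VQ runs at -104.8° with length 21.7, so Q = (-5.5432, -20.980). VQ ⟂ QR, so QR runs at -14.800°; with |QR| = 22.0, R = (15.727, -26.600). ∠QRZ = 71.3° gives RZ at 93.900° from the x-axis; with |RZ| = 11.0, Z = (14.979, -15.625). ∠RZH = 109.9° gives ZH at 164.00° from the x-axis; with |ZH| = 14.2, H = (1.3289, -11.711). ∠ZHF = 63.7° gives HF at -79.700° from the x-axis; with |HF| = 22.1, F = (5.2804, -33.455). Then |RF| = |F − R| = 12.495.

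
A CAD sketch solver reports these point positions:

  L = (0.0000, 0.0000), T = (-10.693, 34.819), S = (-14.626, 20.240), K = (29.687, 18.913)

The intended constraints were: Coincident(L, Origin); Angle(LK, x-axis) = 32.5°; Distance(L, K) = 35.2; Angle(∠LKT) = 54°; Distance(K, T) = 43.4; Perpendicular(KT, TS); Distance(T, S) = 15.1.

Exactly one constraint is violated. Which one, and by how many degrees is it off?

Perpendicular(KT, TS) — off by 6.40°.

L = (0.00, 0.00) ✓; LK at 32.50° ✓; |LK| = 35.20 ✓; ∠LKT = 54.00° ✓; |KT| = 43.40 ✓; ∠(KT, TS) = 96.40° ✗; |TS| = 15.10 ✓.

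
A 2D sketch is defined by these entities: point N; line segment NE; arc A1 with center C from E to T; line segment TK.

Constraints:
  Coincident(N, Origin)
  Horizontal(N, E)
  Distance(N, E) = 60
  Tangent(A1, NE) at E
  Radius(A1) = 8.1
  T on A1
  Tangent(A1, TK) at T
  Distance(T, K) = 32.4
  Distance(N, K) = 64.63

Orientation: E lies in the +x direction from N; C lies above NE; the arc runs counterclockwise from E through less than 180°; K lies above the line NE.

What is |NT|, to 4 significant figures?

68.09

N is at the origin; N and E share the same y with |NE| = 60.0 and E on the +x side, so E = (60.00, 0.000). A1 meets NE tangentially, so CE is at right angles to NE, so C = E + (0, 8.1) = (60.00, 8.100). Since CT ⟂ TK (tangency), |CK| = √(8.1² + 32.4²) = 33.40 regardless of where T sits on A1. So K lies on both circle(N, 64.63) and circle(C, 33.40); the above-NE intersection is K = (50.64, 40.16). T is the foot of the tangent from K: T = (66.99, 12.19).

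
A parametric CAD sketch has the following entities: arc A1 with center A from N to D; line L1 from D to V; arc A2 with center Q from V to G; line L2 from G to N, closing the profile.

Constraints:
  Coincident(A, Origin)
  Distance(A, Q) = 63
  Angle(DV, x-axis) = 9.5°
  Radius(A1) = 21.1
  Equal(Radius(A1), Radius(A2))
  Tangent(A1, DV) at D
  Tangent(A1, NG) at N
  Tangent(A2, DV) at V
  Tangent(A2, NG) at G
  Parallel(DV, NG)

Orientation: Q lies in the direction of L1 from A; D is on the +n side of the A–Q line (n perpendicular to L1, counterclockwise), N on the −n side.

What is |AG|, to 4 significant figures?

66.44

Tangency of A1 to both parallel lines with radius 21.1 puts D and N at A ± 21.1·n: D = (-3.483, 20.81), N = (3.483, -20.81). Equal radii place V and G the same way about Q: V = Q + 21.1·n = (58.65, 31.21), G = Q − 21.1·n = (65.62, -10.41). Then |AG| = |G − A| = 66.44.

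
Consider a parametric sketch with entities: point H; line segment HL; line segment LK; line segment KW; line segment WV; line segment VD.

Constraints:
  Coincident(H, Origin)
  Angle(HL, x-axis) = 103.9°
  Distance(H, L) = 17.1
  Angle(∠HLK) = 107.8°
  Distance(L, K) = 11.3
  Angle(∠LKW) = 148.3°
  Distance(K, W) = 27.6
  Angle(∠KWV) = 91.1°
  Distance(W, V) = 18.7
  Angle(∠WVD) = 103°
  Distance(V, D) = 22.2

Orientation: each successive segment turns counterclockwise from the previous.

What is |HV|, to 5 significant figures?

33.685

H is at the origin; HL runs at 103.9° with length 17.1, so L = (-4.1079, 16.599). ∠HLK = 107.8° gives LK at 176.10° from the x-axis; with |LK| = 11.3, K = (-15.382, 17.368). ∠LKW = 148.3° gives KW at -152.20° from the x-axis; with |KW| = 27.6, W = (-39.796, 4.4956). ∠KWV = 91.1° gives WV at -63.300° from the x-axis; with |WV| = 18.7, V = (-31.394, -12.210). Then |HV| = |V − H| = 33.685.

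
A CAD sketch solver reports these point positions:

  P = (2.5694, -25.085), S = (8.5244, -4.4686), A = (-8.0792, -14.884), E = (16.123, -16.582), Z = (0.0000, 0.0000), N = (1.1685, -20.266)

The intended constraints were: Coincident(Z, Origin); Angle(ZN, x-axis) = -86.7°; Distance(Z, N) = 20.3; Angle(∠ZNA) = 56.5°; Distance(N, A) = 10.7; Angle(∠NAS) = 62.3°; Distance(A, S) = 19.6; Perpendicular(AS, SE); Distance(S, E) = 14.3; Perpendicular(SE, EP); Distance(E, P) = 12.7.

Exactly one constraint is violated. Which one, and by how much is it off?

Distance(E, P) = 12.7 — off by 3.30.

Z = (0.00, 0.00) ✓; ZN at -86.70° ✓; |ZN| = 20.30 ✓; ∠ZNA = 56.50° ✓; |NA| = 10.70 ✓; ∠NAS = 62.30° ✓; |AS| = 19.60 ✓; ∠(AS, SE) = 90.00° ✓; |SE| = 14.30 ✓; ∠(SE, EP) = 90.00° ✓; |EP| = 16.00 ✗.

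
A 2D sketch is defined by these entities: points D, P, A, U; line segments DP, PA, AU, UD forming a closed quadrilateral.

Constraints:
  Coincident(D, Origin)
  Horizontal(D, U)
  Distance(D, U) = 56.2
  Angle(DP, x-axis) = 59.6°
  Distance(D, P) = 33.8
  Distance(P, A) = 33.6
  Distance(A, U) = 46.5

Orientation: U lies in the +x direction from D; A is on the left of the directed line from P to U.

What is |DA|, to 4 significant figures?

65.02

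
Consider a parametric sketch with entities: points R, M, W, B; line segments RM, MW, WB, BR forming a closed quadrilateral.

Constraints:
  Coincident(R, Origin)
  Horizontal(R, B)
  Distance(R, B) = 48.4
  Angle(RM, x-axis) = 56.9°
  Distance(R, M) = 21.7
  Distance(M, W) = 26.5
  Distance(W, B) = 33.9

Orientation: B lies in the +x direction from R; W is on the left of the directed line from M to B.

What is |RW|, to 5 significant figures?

46.818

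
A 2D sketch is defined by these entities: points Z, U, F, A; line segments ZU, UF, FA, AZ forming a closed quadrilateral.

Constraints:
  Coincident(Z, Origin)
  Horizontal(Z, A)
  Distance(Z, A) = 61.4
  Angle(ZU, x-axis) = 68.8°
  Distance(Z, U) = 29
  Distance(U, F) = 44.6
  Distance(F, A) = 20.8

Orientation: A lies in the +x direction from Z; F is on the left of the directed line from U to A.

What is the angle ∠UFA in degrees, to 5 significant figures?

119.07°

Checks: |UF| = 44.60 ✓; |FA| = 20.80 ✓.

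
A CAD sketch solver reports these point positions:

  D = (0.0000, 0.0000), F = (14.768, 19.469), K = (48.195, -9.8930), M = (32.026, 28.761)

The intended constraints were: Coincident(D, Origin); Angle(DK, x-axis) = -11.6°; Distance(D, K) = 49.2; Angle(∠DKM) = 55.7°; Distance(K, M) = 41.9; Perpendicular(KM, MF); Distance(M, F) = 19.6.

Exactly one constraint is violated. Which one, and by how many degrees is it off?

Perpendicular(KM, MF) — off by 5.60°.

D = (0.00, 0.00) ✓; DK at -11.60° ✓; |DK| = 49.20 ✓; ∠DKM = 55.70° ✓; |KM| = 41.90 ✓; ∠(KM, MF) = 95.60° ✗; |MF| = 19.60 ✓.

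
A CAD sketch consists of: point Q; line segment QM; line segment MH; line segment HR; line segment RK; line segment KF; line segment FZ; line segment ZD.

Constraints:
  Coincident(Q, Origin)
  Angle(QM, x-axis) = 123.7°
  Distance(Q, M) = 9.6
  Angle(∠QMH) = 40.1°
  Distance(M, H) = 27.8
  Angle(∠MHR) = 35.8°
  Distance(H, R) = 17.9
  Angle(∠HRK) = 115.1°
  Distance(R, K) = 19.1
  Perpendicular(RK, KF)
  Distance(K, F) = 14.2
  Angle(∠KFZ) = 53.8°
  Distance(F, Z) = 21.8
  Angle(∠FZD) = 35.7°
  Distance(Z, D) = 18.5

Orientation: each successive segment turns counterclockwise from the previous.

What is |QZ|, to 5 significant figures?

5.7847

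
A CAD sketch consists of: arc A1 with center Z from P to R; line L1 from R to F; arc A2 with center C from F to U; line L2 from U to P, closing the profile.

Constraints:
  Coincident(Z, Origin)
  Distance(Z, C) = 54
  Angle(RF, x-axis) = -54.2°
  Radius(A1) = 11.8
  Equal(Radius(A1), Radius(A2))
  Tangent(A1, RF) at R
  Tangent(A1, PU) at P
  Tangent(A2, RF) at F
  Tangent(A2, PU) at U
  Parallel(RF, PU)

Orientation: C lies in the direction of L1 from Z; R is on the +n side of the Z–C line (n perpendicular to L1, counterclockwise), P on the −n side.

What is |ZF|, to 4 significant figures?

55.27

The slot axis is L1's direction at -54.2°, so u = (cos -54.2°, sin -54.2°) = (0.5850, -0.8111) and n = (−sin -54.2°, cos -54.2°) = (0.8111, 0.5850). Z is at the origin and C lies 54.0 along u from Z, so C = 54.0·u = (31.59, -43.80). Tangency of A1 to both parallel lines with radius 11.8 puts R and P at Z ± 11.8·n: R = (9.571, 6.903), P = (-9.571, -6.903). Equal radii place F and U the same way about C: F = C + 11.8·n = (41.16, -36.89), U = C − 11.8·n = (22.02, -50.70). Then |ZF| = |F − Z| = 55.27.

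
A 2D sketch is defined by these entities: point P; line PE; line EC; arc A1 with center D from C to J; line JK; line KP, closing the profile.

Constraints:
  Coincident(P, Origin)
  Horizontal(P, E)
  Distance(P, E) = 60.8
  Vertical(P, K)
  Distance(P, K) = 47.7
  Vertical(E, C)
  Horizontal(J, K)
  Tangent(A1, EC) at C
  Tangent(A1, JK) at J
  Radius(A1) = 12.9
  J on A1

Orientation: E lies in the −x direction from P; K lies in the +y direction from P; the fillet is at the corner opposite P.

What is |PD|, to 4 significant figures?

59.21

P is at the origin; PE is horizontal with |PE| = 60.8 and E on the −x side, so E = (-60.80, 0.000). PK is vertical with |PK| = 47.7 and K on the +y side, so K = (0.000, 47.70). The virtual corner opposite P is at (-60.80, 47.70). A1 meets EC tangentially, so DC is at right angles to EC and A1 meets JK tangentially, so DJ is at right angles to JK, with radius 12.9, so the center D sits 12.9 in from both sides at D = (-47.90, 34.80). Then |PD| = |D − P| = 59.21.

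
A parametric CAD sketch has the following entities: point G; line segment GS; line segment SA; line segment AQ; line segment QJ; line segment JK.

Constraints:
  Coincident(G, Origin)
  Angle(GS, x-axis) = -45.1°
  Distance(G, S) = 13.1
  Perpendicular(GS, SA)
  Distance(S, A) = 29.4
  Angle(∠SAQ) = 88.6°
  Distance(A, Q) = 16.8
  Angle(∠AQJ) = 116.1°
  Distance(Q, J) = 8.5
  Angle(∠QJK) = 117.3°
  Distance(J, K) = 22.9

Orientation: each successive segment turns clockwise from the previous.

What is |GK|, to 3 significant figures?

7.57

G is at the origin; GS runs at -45.1° with length 13.1, so S = (9.25, -9.28). GS is perpendicular to SA, so SA runs at -135°; with |SA| = 29.4, A = (-11.6, -30.0). ∠SAQ = 88.6° gives AQ at 134° from the x-axis; with |AQ| = 16.8, Q = (-23.1, -17.8). ∠AQJ = 116.1° gives QJ at 69.6° from the x-axis; with |QJ| = 8.5, J = (-20.2, -9.88). ∠QJK = 117.3° gives JK at 6.90° from the x-axis; with |JK| = 22.9, K = (2.55, -7.13). Then |GK| = |K − G| = 7.57.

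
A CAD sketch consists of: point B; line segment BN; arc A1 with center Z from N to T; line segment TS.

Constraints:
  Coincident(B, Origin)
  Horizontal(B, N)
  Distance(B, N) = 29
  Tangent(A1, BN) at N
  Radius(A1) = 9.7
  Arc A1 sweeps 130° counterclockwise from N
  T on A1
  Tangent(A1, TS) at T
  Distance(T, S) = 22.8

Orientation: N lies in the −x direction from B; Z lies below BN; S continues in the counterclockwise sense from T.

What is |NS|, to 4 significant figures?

34.17

On A1, N sits at bearing 90° from Z; a 130° counterclockwise sweep puts T at bearing 220°, so T = Z + 9.7·(cos 220°, sin 220°) = (-36.43, -15.94). Since A1 is tangent to TS there, ZT ⟂ TS, so TS runs along (−sin 220°, cos 220°); with |TS| = 22.8, S = (-21.78, -33.40). Then |NS| = |S − N| = 34.17.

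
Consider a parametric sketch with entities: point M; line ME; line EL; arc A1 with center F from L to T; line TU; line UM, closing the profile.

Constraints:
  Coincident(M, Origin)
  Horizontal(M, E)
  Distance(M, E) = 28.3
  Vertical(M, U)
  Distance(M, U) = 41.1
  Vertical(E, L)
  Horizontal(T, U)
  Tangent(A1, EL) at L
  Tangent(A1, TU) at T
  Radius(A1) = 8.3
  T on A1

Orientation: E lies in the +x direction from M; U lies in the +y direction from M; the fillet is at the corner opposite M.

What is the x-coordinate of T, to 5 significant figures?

20.000

M is at the origin; ME is horizontal with |ME| = 28.3 and E on the +x side, so E = (28.300, 0.0000). M and U share the same x with |MU| = 41.1 and U on the +y side, so U = (0.0000, 41.100). The virtual corner opposite M is at (28.300, 41.100). Since A1 is tangent to EL there, FL ⟂ EL and the tangent condition forces FT to be normal to TU, with radius 8.3, so the center F sits 8.3 in from both sides at F = (20.000, 32.800). That places the tangent points at L = (28.300, 32.800) on EL and T = (20.000, 41.100) on TU. So T.x = 20.000.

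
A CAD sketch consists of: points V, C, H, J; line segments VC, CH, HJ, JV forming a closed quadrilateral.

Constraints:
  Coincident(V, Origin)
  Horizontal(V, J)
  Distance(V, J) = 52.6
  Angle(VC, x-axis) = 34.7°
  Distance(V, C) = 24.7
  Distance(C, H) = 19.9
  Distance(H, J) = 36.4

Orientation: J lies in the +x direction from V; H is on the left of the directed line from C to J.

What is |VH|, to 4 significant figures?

44.00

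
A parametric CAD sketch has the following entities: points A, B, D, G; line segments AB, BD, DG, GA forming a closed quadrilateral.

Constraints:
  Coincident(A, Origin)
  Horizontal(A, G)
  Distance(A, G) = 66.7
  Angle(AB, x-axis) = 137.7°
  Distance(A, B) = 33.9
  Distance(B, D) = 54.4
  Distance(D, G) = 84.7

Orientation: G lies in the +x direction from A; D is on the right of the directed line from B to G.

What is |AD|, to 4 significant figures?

32.58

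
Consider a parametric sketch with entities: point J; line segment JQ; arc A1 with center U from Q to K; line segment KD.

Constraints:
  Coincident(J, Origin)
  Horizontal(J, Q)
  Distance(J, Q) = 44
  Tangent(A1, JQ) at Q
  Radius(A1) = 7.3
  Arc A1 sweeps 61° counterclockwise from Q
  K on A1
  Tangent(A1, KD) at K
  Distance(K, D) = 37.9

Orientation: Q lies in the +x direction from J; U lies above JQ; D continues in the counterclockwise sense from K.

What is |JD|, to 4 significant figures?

78.04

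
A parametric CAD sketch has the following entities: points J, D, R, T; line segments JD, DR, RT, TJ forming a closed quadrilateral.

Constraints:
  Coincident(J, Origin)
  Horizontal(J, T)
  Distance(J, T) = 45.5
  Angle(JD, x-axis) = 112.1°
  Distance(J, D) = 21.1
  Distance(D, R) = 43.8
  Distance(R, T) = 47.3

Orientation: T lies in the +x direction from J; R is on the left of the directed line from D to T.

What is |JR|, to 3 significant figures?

52.4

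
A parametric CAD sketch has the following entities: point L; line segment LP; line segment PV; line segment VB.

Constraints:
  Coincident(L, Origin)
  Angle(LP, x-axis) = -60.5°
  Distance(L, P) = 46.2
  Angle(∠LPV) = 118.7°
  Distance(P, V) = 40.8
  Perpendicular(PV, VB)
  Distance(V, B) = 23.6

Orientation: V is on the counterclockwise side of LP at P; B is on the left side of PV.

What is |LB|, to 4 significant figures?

65.22

L is at the origin; LP runs at -60.5° with length 46.2, so P = 46.2·(cos -60.5°, sin -60.5°) = (22.75, -40.21). ∠LPV = 118.7°, so PV runs at -60.5° + (180° − 118.7°) = 0.8000° from the x-axis; with |PV| = 40.8, V = P + 40.8·(cos 0.8000°, sin 0.8000°) = (63.55, -39.64). The perpendicularity gives VB at right angles to PV; with |VB| = 23.6 on the left of PV, B = V + 23.6·(-0.01396, 0.9999) = (63.22, -16.04). Then |LB| = |B − L| = 65.22.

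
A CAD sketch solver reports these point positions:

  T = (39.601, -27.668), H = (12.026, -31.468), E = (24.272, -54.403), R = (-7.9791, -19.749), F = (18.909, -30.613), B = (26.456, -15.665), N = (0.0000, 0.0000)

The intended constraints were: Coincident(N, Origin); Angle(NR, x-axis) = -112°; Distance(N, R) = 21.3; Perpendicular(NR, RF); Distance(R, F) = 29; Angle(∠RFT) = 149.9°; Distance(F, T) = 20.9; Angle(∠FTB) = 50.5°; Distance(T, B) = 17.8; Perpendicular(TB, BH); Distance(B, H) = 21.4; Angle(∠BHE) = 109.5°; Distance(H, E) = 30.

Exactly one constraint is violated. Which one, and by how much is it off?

Distance(H, E) = 30 — off by 4.00.

N = (0.00, 0.00) ✓; NR at -112.0° ✓; |NR| = 21.30 ✓; ∠(NR, RF) = 90.00° ✓; |RF| = 29.00 ✓; ∠RFT = 149.9° ✓; |FT| = 20.90 ✓; ∠FTB = 50.50° ✓; |TB| = 17.80 ✓; ∠(TB, BH) = 90.00° ✓; |BH| = 21.40 ✓; ∠BHE = 109.5° ✓; |HE| = 26.00 ✗.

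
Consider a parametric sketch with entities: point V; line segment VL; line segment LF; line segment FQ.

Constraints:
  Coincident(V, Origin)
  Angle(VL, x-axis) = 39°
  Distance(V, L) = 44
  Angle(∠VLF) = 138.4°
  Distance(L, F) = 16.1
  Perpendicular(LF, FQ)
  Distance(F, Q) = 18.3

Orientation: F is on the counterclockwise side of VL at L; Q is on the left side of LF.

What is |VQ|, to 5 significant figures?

50.204

V is at the origin; VL runs at 39.0° with length 44.0, so L = 44.0·(cos 39.0°, sin 39.0°) = (34.194, 27.690). ∠VLF = 138.4°, so LF runs at 39.0° + (180° − 138.4°) = 80.600° from the x-axis; with |LF| = 16.1, F = L + 16.1·(cos 80.600°, sin 80.600°) = (36.824, 43.574). LF ⟂ FQ; with |FQ| = 18.3 on the left of LF, Q = F + 18.3·(-0.98657, 0.16333) = (18.770, 46.563). Then |VQ| = |Q − V| = 50.204.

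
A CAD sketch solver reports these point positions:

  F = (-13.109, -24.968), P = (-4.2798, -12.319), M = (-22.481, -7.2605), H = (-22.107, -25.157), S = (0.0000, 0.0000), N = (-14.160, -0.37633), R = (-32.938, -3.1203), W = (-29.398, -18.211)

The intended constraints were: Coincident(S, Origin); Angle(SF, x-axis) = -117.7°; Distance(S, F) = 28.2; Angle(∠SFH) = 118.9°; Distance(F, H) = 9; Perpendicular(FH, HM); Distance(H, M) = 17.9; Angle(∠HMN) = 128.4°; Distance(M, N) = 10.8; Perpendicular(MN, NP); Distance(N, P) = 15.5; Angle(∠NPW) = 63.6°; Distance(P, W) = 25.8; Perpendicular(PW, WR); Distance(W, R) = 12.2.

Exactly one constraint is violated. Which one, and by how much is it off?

Distance(W, R) = 12.2 — off by 3.30.

S = (0.00, 0.00) ✓; SF at -117.7° ✓; |SF| = 28.20 ✓; ∠SFH = 118.9° ✓; |FH| = 9.000 ✓; ∠(FH, HM) = 90.01° ✓; |HM| = 17.90 ✓; ∠HMN = 128.4° ✓; |MN| = 10.80 ✓; ∠(MN, NP) = 90.00° ✓; |NP| = 15.50 ✓; ∠NPW = 63.60° ✓; |PW| = 25.80 ✓; ∠(PW, WR) = 90.00° ✓; |WR| = 15.50 ✗.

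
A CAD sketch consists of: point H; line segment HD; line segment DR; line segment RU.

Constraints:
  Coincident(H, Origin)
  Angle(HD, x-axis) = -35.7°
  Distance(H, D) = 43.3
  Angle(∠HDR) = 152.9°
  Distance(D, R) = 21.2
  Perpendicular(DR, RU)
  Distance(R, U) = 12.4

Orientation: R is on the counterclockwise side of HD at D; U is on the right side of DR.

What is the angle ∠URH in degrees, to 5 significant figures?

108.27°

H is at the origin; HD runs at -35.7° with length 43.3, so D = 43.3·(cos -35.7°, sin -35.7°) = (35.163, -25.267). ∠HDR = 152.9°, so DR runs at -35.7° + (180° − 152.9°) = -8.6000° from the x-axis; with |DR| = 21.2, R = D + 21.2·(cos -8.6000°, sin -8.6000°) = (56.125, -28.437). DR is perpendicular to RU; with |RU| = 12.4 on the right of DR, U = R + 12.4·(-0.14954, -0.98876) = (54.271, -40.698). Then cos ∠URH = RU·RH / (|RU||RH|), giving 108.27°.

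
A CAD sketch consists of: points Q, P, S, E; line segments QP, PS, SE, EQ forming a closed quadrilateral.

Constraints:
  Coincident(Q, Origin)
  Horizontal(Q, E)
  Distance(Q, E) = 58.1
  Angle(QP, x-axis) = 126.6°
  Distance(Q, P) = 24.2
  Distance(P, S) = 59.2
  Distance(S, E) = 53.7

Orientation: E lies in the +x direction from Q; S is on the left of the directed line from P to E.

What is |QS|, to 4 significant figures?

61.43

Checks: |PS| = 59.20 ✓; |SE| = 53.70 ✓.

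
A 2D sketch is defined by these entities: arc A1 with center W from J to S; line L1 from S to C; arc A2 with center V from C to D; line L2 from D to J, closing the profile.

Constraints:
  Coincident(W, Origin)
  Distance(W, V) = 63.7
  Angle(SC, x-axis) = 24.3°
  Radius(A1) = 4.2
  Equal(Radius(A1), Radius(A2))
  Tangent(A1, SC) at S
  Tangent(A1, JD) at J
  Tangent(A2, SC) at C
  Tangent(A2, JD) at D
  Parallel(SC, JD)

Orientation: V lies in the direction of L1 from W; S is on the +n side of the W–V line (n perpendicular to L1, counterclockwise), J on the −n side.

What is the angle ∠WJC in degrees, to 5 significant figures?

82.488°

The slot axis is L1's direction at 24.3°, so u = (cos 24.3°, sin 24.3°) = (0.91140, 0.41151) and n = (−sin 24.3°, cos 24.3°) = (-0.41151, 0.91140). W is at the origin and V lies 63.7 along u from W, so V = 63.7·u = (58.056, 26.213). Tangency of A1 to both parallel lines with radius 4.2 puts S and J at W ± 4.2·n: S = (-1.7284, 3.8279), J = (1.7284, -3.8279). Equal radii place C and D the same way about V: C = V + 4.2·n = (56.328, 30.041), D = V − 4.2·n = (59.785, 22.386). Then cos ∠WJC = JW·JC / (|JW||JC|), giving 82.488°.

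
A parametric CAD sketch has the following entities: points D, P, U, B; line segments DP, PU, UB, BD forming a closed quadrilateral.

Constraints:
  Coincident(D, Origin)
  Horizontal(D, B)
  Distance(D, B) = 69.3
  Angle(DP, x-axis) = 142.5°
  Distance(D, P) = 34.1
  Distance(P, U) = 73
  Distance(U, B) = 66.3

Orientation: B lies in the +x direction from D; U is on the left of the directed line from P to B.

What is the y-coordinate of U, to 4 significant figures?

57.38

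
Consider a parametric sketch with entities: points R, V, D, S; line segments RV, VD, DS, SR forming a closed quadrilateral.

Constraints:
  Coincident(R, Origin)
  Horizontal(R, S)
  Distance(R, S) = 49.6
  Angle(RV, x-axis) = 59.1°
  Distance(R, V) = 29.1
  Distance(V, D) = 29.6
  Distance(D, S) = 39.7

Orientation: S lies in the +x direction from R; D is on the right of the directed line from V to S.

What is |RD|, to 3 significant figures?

11.0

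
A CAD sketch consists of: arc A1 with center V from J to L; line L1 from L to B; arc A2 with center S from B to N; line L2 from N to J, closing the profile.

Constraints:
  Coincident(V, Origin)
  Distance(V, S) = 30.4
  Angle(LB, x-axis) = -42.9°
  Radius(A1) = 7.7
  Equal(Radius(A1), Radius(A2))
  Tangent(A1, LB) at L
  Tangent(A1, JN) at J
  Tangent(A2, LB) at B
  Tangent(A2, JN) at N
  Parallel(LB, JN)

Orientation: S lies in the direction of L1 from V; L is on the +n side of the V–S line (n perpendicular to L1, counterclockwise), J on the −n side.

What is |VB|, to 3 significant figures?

31.4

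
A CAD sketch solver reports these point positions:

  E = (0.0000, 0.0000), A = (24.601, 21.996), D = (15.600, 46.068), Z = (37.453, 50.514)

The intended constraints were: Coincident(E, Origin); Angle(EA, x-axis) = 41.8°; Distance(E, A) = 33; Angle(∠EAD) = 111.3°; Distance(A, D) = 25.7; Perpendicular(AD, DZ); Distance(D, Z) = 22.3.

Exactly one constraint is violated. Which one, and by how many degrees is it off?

Perpendicular(AD, DZ) — off by 9.00°.

E = (0.00, 0.00) ✓; EA at 41.80° ✓; |EA| = 33.00 ✓; ∠EAD = 111.3° ✓; |AD| = 25.70 ✓; ∠(AD, DZ) = 99.00° ✗; |DZ| = 22.30 ✓.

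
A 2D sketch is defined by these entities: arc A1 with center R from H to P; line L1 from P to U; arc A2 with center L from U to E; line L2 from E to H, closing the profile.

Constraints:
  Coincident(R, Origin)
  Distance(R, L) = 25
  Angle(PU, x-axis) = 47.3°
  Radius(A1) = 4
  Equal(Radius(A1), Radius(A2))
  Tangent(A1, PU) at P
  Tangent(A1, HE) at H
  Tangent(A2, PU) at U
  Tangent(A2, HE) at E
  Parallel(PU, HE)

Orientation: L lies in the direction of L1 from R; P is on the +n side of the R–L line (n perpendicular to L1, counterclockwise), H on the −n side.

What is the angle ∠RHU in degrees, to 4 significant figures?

72.26°

Tangency of A1 to both parallel lines with radius 4.0 puts P and H at R ± 4.0·n: P = (-2.940, 2.713), H = (2.940, -2.713). Equal radii place U and E the same way about L: U = L + 4.0·n = (14.01, 21.09), E = L − 4.0·n = (19.89, 15.66). Then cos ∠RHU = HR·HU / (|HR||HU|), giving 72.26°.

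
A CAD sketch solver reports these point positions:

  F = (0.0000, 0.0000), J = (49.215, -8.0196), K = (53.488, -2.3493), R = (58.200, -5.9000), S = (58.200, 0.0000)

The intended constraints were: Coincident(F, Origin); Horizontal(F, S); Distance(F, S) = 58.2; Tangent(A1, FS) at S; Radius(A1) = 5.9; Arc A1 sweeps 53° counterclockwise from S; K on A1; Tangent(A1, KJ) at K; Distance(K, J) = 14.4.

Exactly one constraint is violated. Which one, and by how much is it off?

Distance(K, J) = 14.4 — off by 7.30.

F = (0.00, 0.00) ✓; F.y = 0.00, S.y = 0.00 ✓; |FS| = 58.20 ✓; ∠(RS, SF) = 90.00° ✓; |RS| = 5.900 ✓; bearing(R→K) − bearing(R→S) = 53.00° ✓; |RK| = 5.900 ✓; ∠(RK, KJ) = 90.00° ✓; |KJ| = 7.100 ✗.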